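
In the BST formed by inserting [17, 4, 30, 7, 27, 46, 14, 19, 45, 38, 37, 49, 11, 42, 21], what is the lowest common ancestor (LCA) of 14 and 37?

Tree insertion order: [17, 4, 30, 7, 27, 46, 14, 19, 45, 38, 37, 49, 11, 42, 21]
Tree (level-order array): [17, 4, 30, None, 7, 27, 46, None, 14, 19, None, 45, 49, 11, None, None, 21, 38, None, None, None, None, None, None, None, 37, 42]
In a BST, the LCA of p=14, q=37 is the first node v on the
root-to-leaf path with p <= v <= q (go left if both < v, right if both > v).
Walk from root:
  at 17: 14 <= 17 <= 37, this is the LCA
LCA = 17


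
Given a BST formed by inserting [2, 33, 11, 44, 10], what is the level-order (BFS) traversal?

Tree insertion order: [2, 33, 11, 44, 10]
Tree (level-order array): [2, None, 33, 11, 44, 10]
BFS from the root, enqueuing left then right child of each popped node:
  queue [2] -> pop 2, enqueue [33], visited so far: [2]
  queue [33] -> pop 33, enqueue [11, 44], visited so far: [2, 33]
  queue [11, 44] -> pop 11, enqueue [10], visited so far: [2, 33, 11]
  queue [44, 10] -> pop 44, enqueue [none], visited so far: [2, 33, 11, 44]
  queue [10] -> pop 10, enqueue [none], visited so far: [2, 33, 11, 44, 10]
Result: [2, 33, 11, 44, 10]


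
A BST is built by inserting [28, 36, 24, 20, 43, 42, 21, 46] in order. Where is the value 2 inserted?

Starting tree (level order): [28, 24, 36, 20, None, None, 43, None, 21, 42, 46]
Insertion path: 28 -> 24 -> 20
Result: insert 2 as left child of 20
Final tree (level order): [28, 24, 36, 20, None, None, 43, 2, 21, 42, 46]


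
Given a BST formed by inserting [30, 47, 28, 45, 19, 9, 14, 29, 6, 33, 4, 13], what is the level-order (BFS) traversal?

Tree insertion order: [30, 47, 28, 45, 19, 9, 14, 29, 6, 33, 4, 13]
Tree (level-order array): [30, 28, 47, 19, 29, 45, None, 9, None, None, None, 33, None, 6, 14, None, None, 4, None, 13]
BFS from the root, enqueuing left then right child of each popped node:
  queue [30] -> pop 30, enqueue [28, 47], visited so far: [30]
  queue [28, 47] -> pop 28, enqueue [19, 29], visited so far: [30, 28]
  queue [47, 19, 29] -> pop 47, enqueue [45], visited so far: [30, 28, 47]
  queue [19, 29, 45] -> pop 19, enqueue [9], visited so far: [30, 28, 47, 19]
  queue [29, 45, 9] -> pop 29, enqueue [none], visited so far: [30, 28, 47, 19, 29]
  queue [45, 9] -> pop 45, enqueue [33], visited so far: [30, 28, 47, 19, 29, 45]
  queue [9, 33] -> pop 9, enqueue [6, 14], visited so far: [30, 28, 47, 19, 29, 45, 9]
  queue [33, 6, 14] -> pop 33, enqueue [none], visited so far: [30, 28, 47, 19, 29, 45, 9, 33]
  queue [6, 14] -> pop 6, enqueue [4], visited so far: [30, 28, 47, 19, 29, 45, 9, 33, 6]
  queue [14, 4] -> pop 14, enqueue [13], visited so far: [30, 28, 47, 19, 29, 45, 9, 33, 6, 14]
  queue [4, 13] -> pop 4, enqueue [none], visited so far: [30, 28, 47, 19, 29, 45, 9, 33, 6, 14, 4]
  queue [13] -> pop 13, enqueue [none], visited so far: [30, 28, 47, 19, 29, 45, 9, 33, 6, 14, 4, 13]
Result: [30, 28, 47, 19, 29, 45, 9, 33, 6, 14, 4, 13]


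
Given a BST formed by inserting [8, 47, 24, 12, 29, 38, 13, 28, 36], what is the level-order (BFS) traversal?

Tree insertion order: [8, 47, 24, 12, 29, 38, 13, 28, 36]
Tree (level-order array): [8, None, 47, 24, None, 12, 29, None, 13, 28, 38, None, None, None, None, 36]
BFS from the root, enqueuing left then right child of each popped node:
  queue [8] -> pop 8, enqueue [47], visited so far: [8]
  queue [47] -> pop 47, enqueue [24], visited so far: [8, 47]
  queue [24] -> pop 24, enqueue [12, 29], visited so far: [8, 47, 24]
  queue [12, 29] -> pop 12, enqueue [13], visited so far: [8, 47, 24, 12]
  queue [29, 13] -> pop 29, enqueue [28, 38], visited so far: [8, 47, 24, 12, 29]
  queue [13, 28, 38] -> pop 13, enqueue [none], visited so far: [8, 47, 24, 12, 29, 13]
  queue [28, 38] -> pop 28, enqueue [none], visited so far: [8, 47, 24, 12, 29, 13, 28]
  queue [38] -> pop 38, enqueue [36], visited so far: [8, 47, 24, 12, 29, 13, 28, 38]
  queue [36] -> pop 36, enqueue [none], visited so far: [8, 47, 24, 12, 29, 13, 28, 38, 36]
Result: [8, 47, 24, 12, 29, 13, 28, 38, 36]


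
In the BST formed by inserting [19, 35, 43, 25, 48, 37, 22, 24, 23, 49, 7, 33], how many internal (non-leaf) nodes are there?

Tree built from: [19, 35, 43, 25, 48, 37, 22, 24, 23, 49, 7, 33]
Tree (level-order array): [19, 7, 35, None, None, 25, 43, 22, 33, 37, 48, None, 24, None, None, None, None, None, 49, 23]
Rule: An internal node has at least one child.
Per-node child counts:
  node 19: 2 child(ren)
  node 7: 0 child(ren)
  node 35: 2 child(ren)
  node 25: 2 child(ren)
  node 22: 1 child(ren)
  node 24: 1 child(ren)
  node 23: 0 child(ren)
  node 33: 0 child(ren)
  node 43: 2 child(ren)
  node 37: 0 child(ren)
  node 48: 1 child(ren)
  node 49: 0 child(ren)
Matching nodes: [19, 35, 25, 22, 24, 43, 48]
Count of internal (non-leaf) nodes: 7


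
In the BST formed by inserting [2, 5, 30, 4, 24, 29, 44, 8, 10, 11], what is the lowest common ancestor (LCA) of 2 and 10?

Tree insertion order: [2, 5, 30, 4, 24, 29, 44, 8, 10, 11]
Tree (level-order array): [2, None, 5, 4, 30, None, None, 24, 44, 8, 29, None, None, None, 10, None, None, None, 11]
In a BST, the LCA of p=2, q=10 is the first node v on the
root-to-leaf path with p <= v <= q (go left if both < v, right if both > v).
Walk from root:
  at 2: 2 <= 2 <= 10, this is the LCA
LCA = 2


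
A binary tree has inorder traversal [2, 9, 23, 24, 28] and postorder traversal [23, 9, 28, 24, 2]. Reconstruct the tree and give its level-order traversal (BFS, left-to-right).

Inorder:   [2, 9, 23, 24, 28]
Postorder: [23, 9, 28, 24, 2]
Algorithm: postorder visits root last, so walk postorder right-to-left;
each value is the root of the current inorder slice — split it at that
value, recurse on the right subtree first, then the left.
Recursive splits:
  root=2; inorder splits into left=[], right=[9, 23, 24, 28]
  root=24; inorder splits into left=[9, 23], right=[28]
  root=28; inorder splits into left=[], right=[]
  root=9; inorder splits into left=[], right=[23]
  root=23; inorder splits into left=[], right=[]
Reconstructed level-order: [2, 24, 9, 28, 23]


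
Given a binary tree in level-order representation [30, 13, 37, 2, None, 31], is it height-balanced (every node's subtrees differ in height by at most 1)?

Tree (level-order array): [30, 13, 37, 2, None, 31]
Definition: a tree is height-balanced if, at every node, |h(left) - h(right)| <= 1 (empty subtree has height -1).
Bottom-up per-node check:
  node 2: h_left=-1, h_right=-1, diff=0 [OK], height=0
  node 13: h_left=0, h_right=-1, diff=1 [OK], height=1
  node 31: h_left=-1, h_right=-1, diff=0 [OK], height=0
  node 37: h_left=0, h_right=-1, diff=1 [OK], height=1
  node 30: h_left=1, h_right=1, diff=0 [OK], height=2
All nodes satisfy the balance condition.
Result: Balanced


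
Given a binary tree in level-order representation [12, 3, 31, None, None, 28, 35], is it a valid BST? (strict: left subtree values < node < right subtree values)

Level-order array: [12, 3, 31, None, None, 28, 35]
Validate using subtree bounds (lo, hi): at each node, require lo < value < hi,
then recurse left with hi=value and right with lo=value.
Preorder trace (stopping at first violation):
  at node 12 with bounds (-inf, +inf): OK
  at node 3 with bounds (-inf, 12): OK
  at node 31 with bounds (12, +inf): OK
  at node 28 with bounds (12, 31): OK
  at node 35 with bounds (31, +inf): OK
No violation found at any node.
Result: Valid BST


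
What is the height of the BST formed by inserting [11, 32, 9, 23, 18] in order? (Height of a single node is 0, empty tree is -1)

Insertion order: [11, 32, 9, 23, 18]
Tree (level-order array): [11, 9, 32, None, None, 23, None, 18]
Compute height bottom-up (empty subtree = -1):
  height(9) = 1 + max(-1, -1) = 0
  height(18) = 1 + max(-1, -1) = 0
  height(23) = 1 + max(0, -1) = 1
  height(32) = 1 + max(1, -1) = 2
  height(11) = 1 + max(0, 2) = 3
Height = 3


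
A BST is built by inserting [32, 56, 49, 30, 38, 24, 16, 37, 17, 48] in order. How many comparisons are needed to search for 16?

Search path for 16: 32 -> 30 -> 24 -> 16
Found: True
Comparisons: 4


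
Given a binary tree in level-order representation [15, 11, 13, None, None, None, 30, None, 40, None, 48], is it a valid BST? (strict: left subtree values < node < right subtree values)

Level-order array: [15, 11, 13, None, None, None, 30, None, 40, None, 48]
Validate using subtree bounds (lo, hi): at each node, require lo < value < hi,
then recurse left with hi=value and right with lo=value.
Preorder trace (stopping at first violation):
  at node 15 with bounds (-inf, +inf): OK
  at node 11 with bounds (-inf, 15): OK
  at node 13 with bounds (15, +inf): VIOLATION
Node 13 violates its bound: not (15 < 13 < +inf).
Result: Not a valid BST


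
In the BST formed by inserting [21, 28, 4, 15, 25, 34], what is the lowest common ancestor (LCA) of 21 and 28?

Tree insertion order: [21, 28, 4, 15, 25, 34]
Tree (level-order array): [21, 4, 28, None, 15, 25, 34]
In a BST, the LCA of p=21, q=28 is the first node v on the
root-to-leaf path with p <= v <= q (go left if both < v, right if both > v).
Walk from root:
  at 21: 21 <= 21 <= 28, this is the LCA
LCA = 21


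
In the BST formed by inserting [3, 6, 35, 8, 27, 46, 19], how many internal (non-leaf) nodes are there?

Tree built from: [3, 6, 35, 8, 27, 46, 19]
Tree (level-order array): [3, None, 6, None, 35, 8, 46, None, 27, None, None, 19]
Rule: An internal node has at least one child.
Per-node child counts:
  node 3: 1 child(ren)
  node 6: 1 child(ren)
  node 35: 2 child(ren)
  node 8: 1 child(ren)
  node 27: 1 child(ren)
  node 19: 0 child(ren)
  node 46: 0 child(ren)
Matching nodes: [3, 6, 35, 8, 27]
Count of internal (non-leaf) nodes: 5


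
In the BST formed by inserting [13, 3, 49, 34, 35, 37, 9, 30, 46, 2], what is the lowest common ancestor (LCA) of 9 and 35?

Tree insertion order: [13, 3, 49, 34, 35, 37, 9, 30, 46, 2]
Tree (level-order array): [13, 3, 49, 2, 9, 34, None, None, None, None, None, 30, 35, None, None, None, 37, None, 46]
In a BST, the LCA of p=9, q=35 is the first node v on the
root-to-leaf path with p <= v <= q (go left if both < v, right if both > v).
Walk from root:
  at 13: 9 <= 13 <= 35, this is the LCA
LCA = 13


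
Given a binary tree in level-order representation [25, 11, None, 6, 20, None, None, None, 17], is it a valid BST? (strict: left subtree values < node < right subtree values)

Level-order array: [25, 11, None, 6, 20, None, None, None, 17]
Validate using subtree bounds (lo, hi): at each node, require lo < value < hi,
then recurse left with hi=value and right with lo=value.
Preorder trace (stopping at first violation):
  at node 25 with bounds (-inf, +inf): OK
  at node 11 with bounds (-inf, 25): OK
  at node 6 with bounds (-inf, 11): OK
  at node 20 with bounds (11, 25): OK
  at node 17 with bounds (20, 25): VIOLATION
Node 17 violates its bound: not (20 < 17 < 25).
Result: Not a valid BST


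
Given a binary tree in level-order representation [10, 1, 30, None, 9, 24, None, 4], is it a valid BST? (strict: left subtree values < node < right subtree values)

Level-order array: [10, 1, 30, None, 9, 24, None, 4]
Validate using subtree bounds (lo, hi): at each node, require lo < value < hi,
then recurse left with hi=value and right with lo=value.
Preorder trace (stopping at first violation):
  at node 10 with bounds (-inf, +inf): OK
  at node 1 with bounds (-inf, 10): OK
  at node 9 with bounds (1, 10): OK
  at node 4 with bounds (1, 9): OK
  at node 30 with bounds (10, +inf): OK
  at node 24 with bounds (10, 30): OK
No violation found at any node.
Result: Valid BST


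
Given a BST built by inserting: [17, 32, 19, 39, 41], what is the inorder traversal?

Tree insertion order: [17, 32, 19, 39, 41]
Tree (level-order array): [17, None, 32, 19, 39, None, None, None, 41]
Inorder traversal: [17, 19, 32, 39, 41]


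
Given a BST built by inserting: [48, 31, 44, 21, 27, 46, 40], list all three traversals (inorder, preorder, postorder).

Tree insertion order: [48, 31, 44, 21, 27, 46, 40]
Tree (level-order array): [48, 31, None, 21, 44, None, 27, 40, 46]
Inorder (L, root, R): [21, 27, 31, 40, 44, 46, 48]
Preorder (root, L, R): [48, 31, 21, 27, 44, 40, 46]
Postorder (L, R, root): [27, 21, 40, 46, 44, 31, 48]


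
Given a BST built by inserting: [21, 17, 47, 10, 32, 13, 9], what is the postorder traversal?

Tree insertion order: [21, 17, 47, 10, 32, 13, 9]
Tree (level-order array): [21, 17, 47, 10, None, 32, None, 9, 13]
Postorder traversal: [9, 13, 10, 17, 32, 47, 21]


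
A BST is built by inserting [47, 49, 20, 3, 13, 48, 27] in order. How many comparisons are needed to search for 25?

Search path for 25: 47 -> 20 -> 27
Found: False
Comparisons: 3


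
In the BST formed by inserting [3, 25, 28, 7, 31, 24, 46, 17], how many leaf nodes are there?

Tree built from: [3, 25, 28, 7, 31, 24, 46, 17]
Tree (level-order array): [3, None, 25, 7, 28, None, 24, None, 31, 17, None, None, 46]
Rule: A leaf has 0 children.
Per-node child counts:
  node 3: 1 child(ren)
  node 25: 2 child(ren)
  node 7: 1 child(ren)
  node 24: 1 child(ren)
  node 17: 0 child(ren)
  node 28: 1 child(ren)
  node 31: 1 child(ren)
  node 46: 0 child(ren)
Matching nodes: [17, 46]
Count of leaf nodes: 2


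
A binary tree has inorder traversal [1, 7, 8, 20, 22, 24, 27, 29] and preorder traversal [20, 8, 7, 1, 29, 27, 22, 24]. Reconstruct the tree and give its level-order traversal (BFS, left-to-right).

Inorder:  [1, 7, 8, 20, 22, 24, 27, 29]
Preorder: [20, 8, 7, 1, 29, 27, 22, 24]
Algorithm: preorder visits root first, so consume preorder in order;
for each root, split the current inorder slice at that value into
left-subtree inorder and right-subtree inorder, then recurse.
Recursive splits:
  root=20; inorder splits into left=[1, 7, 8], right=[22, 24, 27, 29]
  root=8; inorder splits into left=[1, 7], right=[]
  root=7; inorder splits into left=[1], right=[]
  root=1; inorder splits into left=[], right=[]
  root=29; inorder splits into left=[22, 24, 27], right=[]
  root=27; inorder splits into left=[22, 24], right=[]
  root=22; inorder splits into left=[], right=[24]
  root=24; inorder splits into left=[], right=[]
Reconstructed level-order: [20, 8, 29, 7, 27, 1, 22, 24]


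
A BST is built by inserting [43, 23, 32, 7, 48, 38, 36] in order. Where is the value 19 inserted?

Starting tree (level order): [43, 23, 48, 7, 32, None, None, None, None, None, 38, 36]
Insertion path: 43 -> 23 -> 7
Result: insert 19 as right child of 7
Final tree (level order): [43, 23, 48, 7, 32, None, None, None, 19, None, 38, None, None, 36]


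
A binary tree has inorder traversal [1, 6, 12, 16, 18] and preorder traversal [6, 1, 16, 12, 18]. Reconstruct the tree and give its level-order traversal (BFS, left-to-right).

Inorder:  [1, 6, 12, 16, 18]
Preorder: [6, 1, 16, 12, 18]
Algorithm: preorder visits root first, so consume preorder in order;
for each root, split the current inorder slice at that value into
left-subtree inorder and right-subtree inorder, then recurse.
Recursive splits:
  root=6; inorder splits into left=[1], right=[12, 16, 18]
  root=1; inorder splits into left=[], right=[]
  root=16; inorder splits into left=[12], right=[18]
  root=12; inorder splits into left=[], right=[]
  root=18; inorder splits into left=[], right=[]
Reconstructed level-order: [6, 1, 16, 12, 18]


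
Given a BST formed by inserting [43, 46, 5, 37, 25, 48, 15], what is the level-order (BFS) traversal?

Tree insertion order: [43, 46, 5, 37, 25, 48, 15]
Tree (level-order array): [43, 5, 46, None, 37, None, 48, 25, None, None, None, 15]
BFS from the root, enqueuing left then right child of each popped node:
  queue [43] -> pop 43, enqueue [5, 46], visited so far: [43]
  queue [5, 46] -> pop 5, enqueue [37], visited so far: [43, 5]
  queue [46, 37] -> pop 46, enqueue [48], visited so far: [43, 5, 46]
  queue [37, 48] -> pop 37, enqueue [25], visited so far: [43, 5, 46, 37]
  queue [48, 25] -> pop 48, enqueue [none], visited so far: [43, 5, 46, 37, 48]
  queue [25] -> pop 25, enqueue [15], visited so far: [43, 5, 46, 37, 48, 25]
  queue [15] -> pop 15, enqueue [none], visited so far: [43, 5, 46, 37, 48, 25, 15]
Result: [43, 5, 46, 37, 48, 25, 15]


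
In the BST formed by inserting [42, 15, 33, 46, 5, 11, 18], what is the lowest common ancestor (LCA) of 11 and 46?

Tree insertion order: [42, 15, 33, 46, 5, 11, 18]
Tree (level-order array): [42, 15, 46, 5, 33, None, None, None, 11, 18]
In a BST, the LCA of p=11, q=46 is the first node v on the
root-to-leaf path with p <= v <= q (go left if both < v, right if both > v).
Walk from root:
  at 42: 11 <= 42 <= 46, this is the LCA
LCA = 42


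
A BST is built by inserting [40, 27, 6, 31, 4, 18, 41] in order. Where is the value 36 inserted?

Starting tree (level order): [40, 27, 41, 6, 31, None, None, 4, 18]
Insertion path: 40 -> 27 -> 31
Result: insert 36 as right child of 31
Final tree (level order): [40, 27, 41, 6, 31, None, None, 4, 18, None, 36]


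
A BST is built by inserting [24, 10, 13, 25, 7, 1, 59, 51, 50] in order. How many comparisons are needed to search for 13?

Search path for 13: 24 -> 10 -> 13
Found: True
Comparisons: 3


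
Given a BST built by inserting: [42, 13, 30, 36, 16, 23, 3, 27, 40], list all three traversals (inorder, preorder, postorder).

Tree insertion order: [42, 13, 30, 36, 16, 23, 3, 27, 40]
Tree (level-order array): [42, 13, None, 3, 30, None, None, 16, 36, None, 23, None, 40, None, 27]
Inorder (L, root, R): [3, 13, 16, 23, 27, 30, 36, 40, 42]
Preorder (root, L, R): [42, 13, 3, 30, 16, 23, 27, 36, 40]
Postorder (L, R, root): [3, 27, 23, 16, 40, 36, 30, 13, 42]


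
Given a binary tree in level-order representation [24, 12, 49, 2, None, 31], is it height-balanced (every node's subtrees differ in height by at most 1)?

Tree (level-order array): [24, 12, 49, 2, None, 31]
Definition: a tree is height-balanced if, at every node, |h(left) - h(right)| <= 1 (empty subtree has height -1).
Bottom-up per-node check:
  node 2: h_left=-1, h_right=-1, diff=0 [OK], height=0
  node 12: h_left=0, h_right=-1, diff=1 [OK], height=1
  node 31: h_left=-1, h_right=-1, diff=0 [OK], height=0
  node 49: h_left=0, h_right=-1, diff=1 [OK], height=1
  node 24: h_left=1, h_right=1, diff=0 [OK], height=2
All nodes satisfy the balance condition.
Result: Balanced


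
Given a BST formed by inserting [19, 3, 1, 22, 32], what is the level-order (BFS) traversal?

Tree insertion order: [19, 3, 1, 22, 32]
Tree (level-order array): [19, 3, 22, 1, None, None, 32]
BFS from the root, enqueuing left then right child of each popped node:
  queue [19] -> pop 19, enqueue [3, 22], visited so far: [19]
  queue [3, 22] -> pop 3, enqueue [1], visited so far: [19, 3]
  queue [22, 1] -> pop 22, enqueue [32], visited so far: [19, 3, 22]
  queue [1, 32] -> pop 1, enqueue [none], visited so far: [19, 3, 22, 1]
  queue [32] -> pop 32, enqueue [none], visited so far: [19, 3, 22, 1, 32]
Result: [19, 3, 22, 1, 32]


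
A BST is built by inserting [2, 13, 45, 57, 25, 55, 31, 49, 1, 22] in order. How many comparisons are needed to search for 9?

Search path for 9: 2 -> 13
Found: False
Comparisons: 2


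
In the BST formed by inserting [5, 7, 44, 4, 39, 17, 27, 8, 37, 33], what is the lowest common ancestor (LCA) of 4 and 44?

Tree insertion order: [5, 7, 44, 4, 39, 17, 27, 8, 37, 33]
Tree (level-order array): [5, 4, 7, None, None, None, 44, 39, None, 17, None, 8, 27, None, None, None, 37, 33]
In a BST, the LCA of p=4, q=44 is the first node v on the
root-to-leaf path with p <= v <= q (go left if both < v, right if both > v).
Walk from root:
  at 5: 4 <= 5 <= 44, this is the LCA
LCA = 5


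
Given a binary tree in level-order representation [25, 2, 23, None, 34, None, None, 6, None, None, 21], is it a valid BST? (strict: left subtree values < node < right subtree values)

Level-order array: [25, 2, 23, None, 34, None, None, 6, None, None, 21]
Validate using subtree bounds (lo, hi): at each node, require lo < value < hi,
then recurse left with hi=value and right with lo=value.
Preorder trace (stopping at first violation):
  at node 25 with bounds (-inf, +inf): OK
  at node 2 with bounds (-inf, 25): OK
  at node 34 with bounds (2, 25): VIOLATION
Node 34 violates its bound: not (2 < 34 < 25).
Result: Not a valid BST


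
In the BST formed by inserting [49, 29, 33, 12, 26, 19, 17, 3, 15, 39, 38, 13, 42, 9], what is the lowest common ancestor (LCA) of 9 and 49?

Tree insertion order: [49, 29, 33, 12, 26, 19, 17, 3, 15, 39, 38, 13, 42, 9]
Tree (level-order array): [49, 29, None, 12, 33, 3, 26, None, 39, None, 9, 19, None, 38, 42, None, None, 17, None, None, None, None, None, 15, None, 13]
In a BST, the LCA of p=9, q=49 is the first node v on the
root-to-leaf path with p <= v <= q (go left if both < v, right if both > v).
Walk from root:
  at 49: 9 <= 49 <= 49, this is the LCA
LCA = 49


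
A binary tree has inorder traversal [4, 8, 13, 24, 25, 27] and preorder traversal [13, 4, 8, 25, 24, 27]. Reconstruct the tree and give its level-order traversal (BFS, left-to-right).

Inorder:  [4, 8, 13, 24, 25, 27]
Preorder: [13, 4, 8, 25, 24, 27]
Algorithm: preorder visits root first, so consume preorder in order;
for each root, split the current inorder slice at that value into
left-subtree inorder and right-subtree inorder, then recurse.
Recursive splits:
  root=13; inorder splits into left=[4, 8], right=[24, 25, 27]
  root=4; inorder splits into left=[], right=[8]
  root=8; inorder splits into left=[], right=[]
  root=25; inorder splits into left=[24], right=[27]
  root=24; inorder splits into left=[], right=[]
  root=27; inorder splits into left=[], right=[]
Reconstructed level-order: [13, 4, 25, 8, 24, 27]


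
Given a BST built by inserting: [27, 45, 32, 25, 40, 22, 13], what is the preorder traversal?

Tree insertion order: [27, 45, 32, 25, 40, 22, 13]
Tree (level-order array): [27, 25, 45, 22, None, 32, None, 13, None, None, 40]
Preorder traversal: [27, 25, 22, 13, 45, 32, 40]


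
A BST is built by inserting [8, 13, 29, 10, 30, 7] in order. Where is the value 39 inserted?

Starting tree (level order): [8, 7, 13, None, None, 10, 29, None, None, None, 30]
Insertion path: 8 -> 13 -> 29 -> 30
Result: insert 39 as right child of 30
Final tree (level order): [8, 7, 13, None, None, 10, 29, None, None, None, 30, None, 39]


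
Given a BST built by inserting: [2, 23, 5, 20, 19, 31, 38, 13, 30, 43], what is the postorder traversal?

Tree insertion order: [2, 23, 5, 20, 19, 31, 38, 13, 30, 43]
Tree (level-order array): [2, None, 23, 5, 31, None, 20, 30, 38, 19, None, None, None, None, 43, 13]
Postorder traversal: [13, 19, 20, 5, 30, 43, 38, 31, 23, 2]


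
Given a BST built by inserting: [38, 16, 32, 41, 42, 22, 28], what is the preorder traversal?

Tree insertion order: [38, 16, 32, 41, 42, 22, 28]
Tree (level-order array): [38, 16, 41, None, 32, None, 42, 22, None, None, None, None, 28]
Preorder traversal: [38, 16, 32, 22, 28, 41, 42]


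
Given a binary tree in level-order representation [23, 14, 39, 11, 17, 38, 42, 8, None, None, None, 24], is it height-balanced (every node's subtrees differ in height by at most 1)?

Tree (level-order array): [23, 14, 39, 11, 17, 38, 42, 8, None, None, None, 24]
Definition: a tree is height-balanced if, at every node, |h(left) - h(right)| <= 1 (empty subtree has height -1).
Bottom-up per-node check:
  node 8: h_left=-1, h_right=-1, diff=0 [OK], height=0
  node 11: h_left=0, h_right=-1, diff=1 [OK], height=1
  node 17: h_left=-1, h_right=-1, diff=0 [OK], height=0
  node 14: h_left=1, h_right=0, diff=1 [OK], height=2
  node 24: h_left=-1, h_right=-1, diff=0 [OK], height=0
  node 38: h_left=0, h_right=-1, diff=1 [OK], height=1
  node 42: h_left=-1, h_right=-1, diff=0 [OK], height=0
  node 39: h_left=1, h_right=0, diff=1 [OK], height=2
  node 23: h_left=2, h_right=2, diff=0 [OK], height=3
All nodes satisfy the balance condition.
Result: Balanced


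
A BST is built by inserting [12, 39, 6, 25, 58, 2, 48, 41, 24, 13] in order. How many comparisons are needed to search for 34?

Search path for 34: 12 -> 39 -> 25
Found: False
Comparisons: 3


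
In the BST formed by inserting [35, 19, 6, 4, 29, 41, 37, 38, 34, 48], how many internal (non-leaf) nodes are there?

Tree built from: [35, 19, 6, 4, 29, 41, 37, 38, 34, 48]
Tree (level-order array): [35, 19, 41, 6, 29, 37, 48, 4, None, None, 34, None, 38]
Rule: An internal node has at least one child.
Per-node child counts:
  node 35: 2 child(ren)
  node 19: 2 child(ren)
  node 6: 1 child(ren)
  node 4: 0 child(ren)
  node 29: 1 child(ren)
  node 34: 0 child(ren)
  node 41: 2 child(ren)
  node 37: 1 child(ren)
  node 38: 0 child(ren)
  node 48: 0 child(ren)
Matching nodes: [35, 19, 6, 29, 41, 37]
Count of internal (non-leaf) nodes: 6


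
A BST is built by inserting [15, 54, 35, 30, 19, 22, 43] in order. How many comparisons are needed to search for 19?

Search path for 19: 15 -> 54 -> 35 -> 30 -> 19
Found: True
Comparisons: 5


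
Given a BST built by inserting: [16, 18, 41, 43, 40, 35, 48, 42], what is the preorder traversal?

Tree insertion order: [16, 18, 41, 43, 40, 35, 48, 42]
Tree (level-order array): [16, None, 18, None, 41, 40, 43, 35, None, 42, 48]
Preorder traversal: [16, 18, 41, 40, 35, 43, 42, 48]


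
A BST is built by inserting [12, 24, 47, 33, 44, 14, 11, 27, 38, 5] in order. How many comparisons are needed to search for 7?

Search path for 7: 12 -> 11 -> 5
Found: False
Comparisons: 3


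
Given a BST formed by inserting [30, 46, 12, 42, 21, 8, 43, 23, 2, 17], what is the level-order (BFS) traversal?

Tree insertion order: [30, 46, 12, 42, 21, 8, 43, 23, 2, 17]
Tree (level-order array): [30, 12, 46, 8, 21, 42, None, 2, None, 17, 23, None, 43]
BFS from the root, enqueuing left then right child of each popped node:
  queue [30] -> pop 30, enqueue [12, 46], visited so far: [30]
  queue [12, 46] -> pop 12, enqueue [8, 21], visited so far: [30, 12]
  queue [46, 8, 21] -> pop 46, enqueue [42], visited so far: [30, 12, 46]
  queue [8, 21, 42] -> pop 8, enqueue [2], visited so far: [30, 12, 46, 8]
  queue [21, 42, 2] -> pop 21, enqueue [17, 23], visited so far: [30, 12, 46, 8, 21]
  queue [42, 2, 17, 23] -> pop 42, enqueue [43], visited so far: [30, 12, 46, 8, 21, 42]
  queue [2, 17, 23, 43] -> pop 2, enqueue [none], visited so far: [30, 12, 46, 8, 21, 42, 2]
  queue [17, 23, 43] -> pop 17, enqueue [none], visited so far: [30, 12, 46, 8, 21, 42, 2, 17]
  queue [23, 43] -> pop 23, enqueue [none], visited so far: [30, 12, 46, 8, 21, 42, 2, 17, 23]
  queue [43] -> pop 43, enqueue [none], visited so far: [30, 12, 46, 8, 21, 42, 2, 17, 23, 43]
Result: [30, 12, 46, 8, 21, 42, 2, 17, 23, 43]


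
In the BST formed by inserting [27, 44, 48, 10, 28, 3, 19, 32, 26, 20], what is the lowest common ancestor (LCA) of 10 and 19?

Tree insertion order: [27, 44, 48, 10, 28, 3, 19, 32, 26, 20]
Tree (level-order array): [27, 10, 44, 3, 19, 28, 48, None, None, None, 26, None, 32, None, None, 20]
In a BST, the LCA of p=10, q=19 is the first node v on the
root-to-leaf path with p <= v <= q (go left if both < v, right if both > v).
Walk from root:
  at 27: both 10 and 19 < 27, go left
  at 10: 10 <= 10 <= 19, this is the LCA
LCA = 10


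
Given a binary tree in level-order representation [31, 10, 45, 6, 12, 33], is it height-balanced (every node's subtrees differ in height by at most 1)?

Tree (level-order array): [31, 10, 45, 6, 12, 33]
Definition: a tree is height-balanced if, at every node, |h(left) - h(right)| <= 1 (empty subtree has height -1).
Bottom-up per-node check:
  node 6: h_left=-1, h_right=-1, diff=0 [OK], height=0
  node 12: h_left=-1, h_right=-1, diff=0 [OK], height=0
  node 10: h_left=0, h_right=0, diff=0 [OK], height=1
  node 33: h_left=-1, h_right=-1, diff=0 [OK], height=0
  node 45: h_left=0, h_right=-1, diff=1 [OK], height=1
  node 31: h_left=1, h_right=1, diff=0 [OK], height=2
All nodes satisfy the balance condition.
Result: Balanced


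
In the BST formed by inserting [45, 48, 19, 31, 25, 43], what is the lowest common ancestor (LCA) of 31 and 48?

Tree insertion order: [45, 48, 19, 31, 25, 43]
Tree (level-order array): [45, 19, 48, None, 31, None, None, 25, 43]
In a BST, the LCA of p=31, q=48 is the first node v on the
root-to-leaf path with p <= v <= q (go left if both < v, right if both > v).
Walk from root:
  at 45: 31 <= 45 <= 48, this is the LCA
LCA = 45


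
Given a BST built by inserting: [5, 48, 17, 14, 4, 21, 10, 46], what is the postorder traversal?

Tree insertion order: [5, 48, 17, 14, 4, 21, 10, 46]
Tree (level-order array): [5, 4, 48, None, None, 17, None, 14, 21, 10, None, None, 46]
Postorder traversal: [4, 10, 14, 46, 21, 17, 48, 5]


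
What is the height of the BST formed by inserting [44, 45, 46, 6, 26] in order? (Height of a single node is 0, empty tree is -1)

Insertion order: [44, 45, 46, 6, 26]
Tree (level-order array): [44, 6, 45, None, 26, None, 46]
Compute height bottom-up (empty subtree = -1):
  height(26) = 1 + max(-1, -1) = 0
  height(6) = 1 + max(-1, 0) = 1
  height(46) = 1 + max(-1, -1) = 0
  height(45) = 1 + max(-1, 0) = 1
  height(44) = 1 + max(1, 1) = 2
Height = 2


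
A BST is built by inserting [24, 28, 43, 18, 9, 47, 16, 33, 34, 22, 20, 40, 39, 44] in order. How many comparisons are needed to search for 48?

Search path for 48: 24 -> 28 -> 43 -> 47
Found: False
Comparisons: 4


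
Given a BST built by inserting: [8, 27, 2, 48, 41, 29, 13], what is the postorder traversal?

Tree insertion order: [8, 27, 2, 48, 41, 29, 13]
Tree (level-order array): [8, 2, 27, None, None, 13, 48, None, None, 41, None, 29]
Postorder traversal: [2, 13, 29, 41, 48, 27, 8]


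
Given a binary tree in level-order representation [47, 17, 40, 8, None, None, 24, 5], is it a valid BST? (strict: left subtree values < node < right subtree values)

Level-order array: [47, 17, 40, 8, None, None, 24, 5]
Validate using subtree bounds (lo, hi): at each node, require lo < value < hi,
then recurse left with hi=value and right with lo=value.
Preorder trace (stopping at first violation):
  at node 47 with bounds (-inf, +inf): OK
  at node 17 with bounds (-inf, 47): OK
  at node 8 with bounds (-inf, 17): OK
  at node 5 with bounds (-inf, 8): OK
  at node 40 with bounds (47, +inf): VIOLATION
Node 40 violates its bound: not (47 < 40 < +inf).
Result: Not a valid BST


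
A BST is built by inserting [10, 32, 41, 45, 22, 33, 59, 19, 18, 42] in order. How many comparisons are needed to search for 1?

Search path for 1: 10
Found: False
Comparisons: 1


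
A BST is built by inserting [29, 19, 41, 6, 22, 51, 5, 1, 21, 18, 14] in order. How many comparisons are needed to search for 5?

Search path for 5: 29 -> 19 -> 6 -> 5
Found: True
Comparisons: 4


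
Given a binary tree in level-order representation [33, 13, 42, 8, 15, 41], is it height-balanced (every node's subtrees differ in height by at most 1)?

Tree (level-order array): [33, 13, 42, 8, 15, 41]
Definition: a tree is height-balanced if, at every node, |h(left) - h(right)| <= 1 (empty subtree has height -1).
Bottom-up per-node check:
  node 8: h_left=-1, h_right=-1, diff=0 [OK], height=0
  node 15: h_left=-1, h_right=-1, diff=0 [OK], height=0
  node 13: h_left=0, h_right=0, diff=0 [OK], height=1
  node 41: h_left=-1, h_right=-1, diff=0 [OK], height=0
  node 42: h_left=0, h_right=-1, diff=1 [OK], height=1
  node 33: h_left=1, h_right=1, diff=0 [OK], height=2
All nodes satisfy the balance condition.
Result: Balanced


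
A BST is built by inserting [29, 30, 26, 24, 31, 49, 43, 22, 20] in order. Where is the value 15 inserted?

Starting tree (level order): [29, 26, 30, 24, None, None, 31, 22, None, None, 49, 20, None, 43]
Insertion path: 29 -> 26 -> 24 -> 22 -> 20
Result: insert 15 as left child of 20
Final tree (level order): [29, 26, 30, 24, None, None, 31, 22, None, None, 49, 20, None, 43, None, 15]


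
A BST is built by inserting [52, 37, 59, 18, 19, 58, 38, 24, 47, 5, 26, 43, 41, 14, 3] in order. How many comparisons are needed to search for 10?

Search path for 10: 52 -> 37 -> 18 -> 5 -> 14
Found: False
Comparisons: 5


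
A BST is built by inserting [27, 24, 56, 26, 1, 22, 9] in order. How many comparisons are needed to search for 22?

Search path for 22: 27 -> 24 -> 1 -> 22
Found: True
Comparisons: 4


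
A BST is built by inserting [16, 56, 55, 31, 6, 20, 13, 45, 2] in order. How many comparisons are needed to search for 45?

Search path for 45: 16 -> 56 -> 55 -> 31 -> 45
Found: True
Comparisons: 5


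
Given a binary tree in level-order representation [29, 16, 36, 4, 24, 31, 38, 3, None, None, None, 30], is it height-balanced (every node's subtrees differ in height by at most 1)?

Tree (level-order array): [29, 16, 36, 4, 24, 31, 38, 3, None, None, None, 30]
Definition: a tree is height-balanced if, at every node, |h(left) - h(right)| <= 1 (empty subtree has height -1).
Bottom-up per-node check:
  node 3: h_left=-1, h_right=-1, diff=0 [OK], height=0
  node 4: h_left=0, h_right=-1, diff=1 [OK], height=1
  node 24: h_left=-1, h_right=-1, diff=0 [OK], height=0
  node 16: h_left=1, h_right=0, diff=1 [OK], height=2
  node 30: h_left=-1, h_right=-1, diff=0 [OK], height=0
  node 31: h_left=0, h_right=-1, diff=1 [OK], height=1
  node 38: h_left=-1, h_right=-1, diff=0 [OK], height=0
  node 36: h_left=1, h_right=0, diff=1 [OK], height=2
  node 29: h_left=2, h_right=2, diff=0 [OK], height=3
All nodes satisfy the balance condition.
Result: Balanced


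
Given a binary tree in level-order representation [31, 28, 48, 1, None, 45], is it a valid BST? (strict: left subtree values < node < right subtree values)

Level-order array: [31, 28, 48, 1, None, 45]
Validate using subtree bounds (lo, hi): at each node, require lo < value < hi,
then recurse left with hi=value and right with lo=value.
Preorder trace (stopping at first violation):
  at node 31 with bounds (-inf, +inf): OK
  at node 28 with bounds (-inf, 31): OK
  at node 1 with bounds (-inf, 28): OK
  at node 48 with bounds (31, +inf): OK
  at node 45 with bounds (31, 48): OK
No violation found at any node.
Result: Valid BST


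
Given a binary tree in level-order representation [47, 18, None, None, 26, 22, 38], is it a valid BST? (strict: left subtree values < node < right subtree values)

Level-order array: [47, 18, None, None, 26, 22, 38]
Validate using subtree bounds (lo, hi): at each node, require lo < value < hi,
then recurse left with hi=value and right with lo=value.
Preorder trace (stopping at first violation):
  at node 47 with bounds (-inf, +inf): OK
  at node 18 with bounds (-inf, 47): OK
  at node 26 with bounds (18, 47): OK
  at node 22 with bounds (18, 26): OK
  at node 38 with bounds (26, 47): OK
No violation found at any node.
Result: Valid BST


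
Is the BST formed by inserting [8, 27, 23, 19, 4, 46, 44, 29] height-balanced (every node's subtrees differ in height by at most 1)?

Tree (level-order array): [8, 4, 27, None, None, 23, 46, 19, None, 44, None, None, None, 29]
Definition: a tree is height-balanced if, at every node, |h(left) - h(right)| <= 1 (empty subtree has height -1).
Bottom-up per-node check:
  node 4: h_left=-1, h_right=-1, diff=0 [OK], height=0
  node 19: h_left=-1, h_right=-1, diff=0 [OK], height=0
  node 23: h_left=0, h_right=-1, diff=1 [OK], height=1
  node 29: h_left=-1, h_right=-1, diff=0 [OK], height=0
  node 44: h_left=0, h_right=-1, diff=1 [OK], height=1
  node 46: h_left=1, h_right=-1, diff=2 [FAIL (|1--1|=2 > 1)], height=2
  node 27: h_left=1, h_right=2, diff=1 [OK], height=3
  node 8: h_left=0, h_right=3, diff=3 [FAIL (|0-3|=3 > 1)], height=4
Node 46 violates the condition: |1 - -1| = 2 > 1.
Result: Not balanced


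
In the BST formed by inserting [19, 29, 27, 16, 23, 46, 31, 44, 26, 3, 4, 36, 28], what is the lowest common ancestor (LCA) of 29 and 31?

Tree insertion order: [19, 29, 27, 16, 23, 46, 31, 44, 26, 3, 4, 36, 28]
Tree (level-order array): [19, 16, 29, 3, None, 27, 46, None, 4, 23, 28, 31, None, None, None, None, 26, None, None, None, 44, None, None, 36]
In a BST, the LCA of p=29, q=31 is the first node v on the
root-to-leaf path with p <= v <= q (go left if both < v, right if both > v).
Walk from root:
  at 19: both 29 and 31 > 19, go right
  at 29: 29 <= 29 <= 31, this is the LCA
LCA = 29


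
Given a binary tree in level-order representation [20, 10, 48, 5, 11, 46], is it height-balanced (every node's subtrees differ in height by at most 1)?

Tree (level-order array): [20, 10, 48, 5, 11, 46]
Definition: a tree is height-balanced if, at every node, |h(left) - h(right)| <= 1 (empty subtree has height -1).
Bottom-up per-node check:
  node 5: h_left=-1, h_right=-1, diff=0 [OK], height=0
  node 11: h_left=-1, h_right=-1, diff=0 [OK], height=0
  node 10: h_left=0, h_right=0, diff=0 [OK], height=1
  node 46: h_left=-1, h_right=-1, diff=0 [OK], height=0
  node 48: h_left=0, h_right=-1, diff=1 [OK], height=1
  node 20: h_left=1, h_right=1, diff=0 [OK], height=2
All nodes satisfy the balance condition.
Result: Balanced


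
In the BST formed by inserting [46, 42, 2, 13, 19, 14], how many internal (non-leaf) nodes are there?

Tree built from: [46, 42, 2, 13, 19, 14]
Tree (level-order array): [46, 42, None, 2, None, None, 13, None, 19, 14]
Rule: An internal node has at least one child.
Per-node child counts:
  node 46: 1 child(ren)
  node 42: 1 child(ren)
  node 2: 1 child(ren)
  node 13: 1 child(ren)
  node 19: 1 child(ren)
  node 14: 0 child(ren)
Matching nodes: [46, 42, 2, 13, 19]
Count of internal (non-leaf) nodes: 5


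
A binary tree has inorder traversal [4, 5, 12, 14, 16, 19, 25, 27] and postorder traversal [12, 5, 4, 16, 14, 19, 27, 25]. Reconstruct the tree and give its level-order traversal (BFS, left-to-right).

Inorder:   [4, 5, 12, 14, 16, 19, 25, 27]
Postorder: [12, 5, 4, 16, 14, 19, 27, 25]
Algorithm: postorder visits root last, so walk postorder right-to-left;
each value is the root of the current inorder slice — split it at that
value, recurse on the right subtree first, then the left.
Recursive splits:
  root=25; inorder splits into left=[4, 5, 12, 14, 16, 19], right=[27]
  root=27; inorder splits into left=[], right=[]
  root=19; inorder splits into left=[4, 5, 12, 14, 16], right=[]
  root=14; inorder splits into left=[4, 5, 12], right=[16]
  root=16; inorder splits into left=[], right=[]
  root=4; inorder splits into left=[], right=[5, 12]
  root=5; inorder splits into left=[], right=[12]
  root=12; inorder splits into left=[], right=[]
Reconstructed level-order: [25, 19, 27, 14, 4, 16, 5, 12]


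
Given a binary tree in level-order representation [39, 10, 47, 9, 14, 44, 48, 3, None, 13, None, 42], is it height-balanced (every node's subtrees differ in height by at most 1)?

Tree (level-order array): [39, 10, 47, 9, 14, 44, 48, 3, None, 13, None, 42]
Definition: a tree is height-balanced if, at every node, |h(left) - h(right)| <= 1 (empty subtree has height -1).
Bottom-up per-node check:
  node 3: h_left=-1, h_right=-1, diff=0 [OK], height=0
  node 9: h_left=0, h_right=-1, diff=1 [OK], height=1
  node 13: h_left=-1, h_right=-1, diff=0 [OK], height=0
  node 14: h_left=0, h_right=-1, diff=1 [OK], height=1
  node 10: h_left=1, h_right=1, diff=0 [OK], height=2
  node 42: h_left=-1, h_right=-1, diff=0 [OK], height=0
  node 44: h_left=0, h_right=-1, diff=1 [OK], height=1
  node 48: h_left=-1, h_right=-1, diff=0 [OK], height=0
  node 47: h_left=1, h_right=0, diff=1 [OK], height=2
  node 39: h_left=2, h_right=2, diff=0 [OK], height=3
All nodes satisfy the balance condition.
Result: Balanced


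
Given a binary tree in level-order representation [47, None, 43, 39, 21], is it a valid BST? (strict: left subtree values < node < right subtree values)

Level-order array: [47, None, 43, 39, 21]
Validate using subtree bounds (lo, hi): at each node, require lo < value < hi,
then recurse left with hi=value and right with lo=value.
Preorder trace (stopping at first violation):
  at node 47 with bounds (-inf, +inf): OK
  at node 43 with bounds (47, +inf): VIOLATION
Node 43 violates its bound: not (47 < 43 < +inf).
Result: Not a valid BST
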